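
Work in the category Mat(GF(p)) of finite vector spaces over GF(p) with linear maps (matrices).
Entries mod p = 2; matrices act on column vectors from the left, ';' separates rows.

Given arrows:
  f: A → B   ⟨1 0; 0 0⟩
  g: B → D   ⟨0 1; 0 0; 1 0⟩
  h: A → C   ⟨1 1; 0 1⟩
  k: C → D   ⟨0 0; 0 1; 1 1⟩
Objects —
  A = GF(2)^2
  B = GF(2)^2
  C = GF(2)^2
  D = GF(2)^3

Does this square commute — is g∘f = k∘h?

1) trace f;g:
  e0=⟨1,0⟩ f→⟨1,0⟩ g→⟨0,0,1⟩
  e1=⟨0,1⟩ f→⟨0,0⟩ g→⟨0,0,0⟩
  ⟦path⟧₁ = ⟨0 0; 0 0; 1 0⟩
2) trace h;k:
  e0=⟨1,0⟩ h→⟨1,0⟩ k→⟨0,0,1⟩
  e1=⟨0,1⟩ h→⟨1,1⟩ k→⟨0,1,0⟩
  ⟦path⟧₂ = ⟨0 0; 0 1; 1 0⟩
Equal? NO — does not commute

Answer: DOES NOT COMMUTE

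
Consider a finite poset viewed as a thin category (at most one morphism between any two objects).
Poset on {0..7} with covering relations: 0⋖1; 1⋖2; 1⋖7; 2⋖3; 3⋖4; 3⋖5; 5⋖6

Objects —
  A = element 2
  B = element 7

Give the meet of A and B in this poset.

{x : x≤A ∧ x≤B} = {0,1}  (A=2, B=7)
  0 ≤ 1
  1 ≤ 1
glb = 1

Answer: A∧B = 1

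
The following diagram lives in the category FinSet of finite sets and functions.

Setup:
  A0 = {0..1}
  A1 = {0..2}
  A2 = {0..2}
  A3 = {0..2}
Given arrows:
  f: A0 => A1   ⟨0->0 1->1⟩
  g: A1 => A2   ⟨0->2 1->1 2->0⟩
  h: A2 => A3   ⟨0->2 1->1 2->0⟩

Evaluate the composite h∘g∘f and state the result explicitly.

Answer: ⟨0->0 1->1⟩

Derivation:
  0 f=>0 g=>2 h=>0
  1 f=>1 g=>1 h=>1
composite: ⟨0->0 1->1⟩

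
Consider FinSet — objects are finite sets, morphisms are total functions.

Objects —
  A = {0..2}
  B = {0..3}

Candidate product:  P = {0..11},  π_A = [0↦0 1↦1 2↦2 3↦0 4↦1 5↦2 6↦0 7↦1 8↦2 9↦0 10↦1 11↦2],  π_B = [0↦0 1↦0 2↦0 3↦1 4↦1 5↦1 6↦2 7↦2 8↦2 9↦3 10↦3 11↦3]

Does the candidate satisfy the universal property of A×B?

|A|·|B| = 3·4 = 12;  |P| = 12
Check the pairing map k ↦ (π_A(k), π_B(k)):
  0 ↦ (0,0)
  1 ↦ (1,0)
  2 ↦ (2,0)
  3 ↦ (0,1)
  4 ↦ (1,1)
  5 ↦ (2,1)
  6 ↦ (0,2)
  7 ↦ (1,2)
  8 ↦ (2,2)
  9 ↦ (0,3)
  10 ↦ (1,3)
  11 ↦ (2,3)
distinct pairs in image: 12 / 12 needed
  → bijection onto A×B; projections well-typed.

Answer: VALID PRODUCT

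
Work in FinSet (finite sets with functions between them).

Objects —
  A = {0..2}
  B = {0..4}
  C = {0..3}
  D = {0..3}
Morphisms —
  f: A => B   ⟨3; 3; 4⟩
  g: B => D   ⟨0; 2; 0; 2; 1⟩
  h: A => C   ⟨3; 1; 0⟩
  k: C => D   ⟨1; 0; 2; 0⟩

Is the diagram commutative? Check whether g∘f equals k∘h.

Path 1 = f;g:
  0 f=>3 g=>2
  1 f=>3 g=>2
  2 f=>4 g=>1
  result₁ = ⟨2; 2; 1⟩
Path 2 = h;k:
  0 h=>3 k=>0
  1 h=>1 k=>0
  2 h=>0 k=>1
  result₂ = ⟨0; 0; 1⟩
Equal? distinct morphisms ✗

Answer: DOES NOT COMMUTE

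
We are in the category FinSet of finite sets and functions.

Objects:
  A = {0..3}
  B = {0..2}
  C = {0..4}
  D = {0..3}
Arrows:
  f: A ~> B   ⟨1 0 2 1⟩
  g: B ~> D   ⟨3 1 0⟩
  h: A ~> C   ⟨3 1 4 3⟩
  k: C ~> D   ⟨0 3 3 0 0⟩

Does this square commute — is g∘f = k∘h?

Path 1 = f;g:
  0 f~>1 g~>1
  1 f~>0 g~>3
  2 f~>2 g~>0
  3 f~>1 g~>1
  result₁ = ⟨1 3 0 1⟩
Path 2 = h;k:
  0 h~>3 k~>0
  1 h~>1 k~>3
  2 h~>4 k~>0
  3 h~>3 k~>0
  result₂ = ⟨0 3 0 0⟩
Equal? distinct morphisms ✗

Answer: DOES NOT COMMUTE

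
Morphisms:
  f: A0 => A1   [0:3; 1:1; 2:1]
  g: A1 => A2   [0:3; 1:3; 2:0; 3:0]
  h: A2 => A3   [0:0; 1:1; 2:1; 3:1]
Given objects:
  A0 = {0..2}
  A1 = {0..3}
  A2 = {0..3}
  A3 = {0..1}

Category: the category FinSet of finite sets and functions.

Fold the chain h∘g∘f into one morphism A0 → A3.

  0 f=>3 g=>0 h=>0
  1 f=>1 g=>3 h=>1
  2 f=>1 g=>3 h=>1
⟦path⟧: [0:0; 1:1; 2:1]

Answer: [0:0; 1:1; 2:1]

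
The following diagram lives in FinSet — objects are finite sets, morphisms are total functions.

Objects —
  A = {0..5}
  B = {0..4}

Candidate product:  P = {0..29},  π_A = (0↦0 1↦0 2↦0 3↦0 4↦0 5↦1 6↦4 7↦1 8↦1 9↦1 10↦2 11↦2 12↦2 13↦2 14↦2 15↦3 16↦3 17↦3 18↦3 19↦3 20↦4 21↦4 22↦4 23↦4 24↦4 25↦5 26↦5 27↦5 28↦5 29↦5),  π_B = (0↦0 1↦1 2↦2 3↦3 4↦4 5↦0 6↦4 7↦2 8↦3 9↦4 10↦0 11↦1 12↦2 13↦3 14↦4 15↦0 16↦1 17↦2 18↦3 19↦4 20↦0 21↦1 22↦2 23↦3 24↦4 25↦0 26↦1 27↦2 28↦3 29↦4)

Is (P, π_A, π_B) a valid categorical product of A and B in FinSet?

Answer: NOT A VALID PRODUCT — duplicate pair at indices 24,6

Trace:
|A|·|B| = 6·5 = 30;  |P| = 30
Check the pairing map k ↦ (π_A(k), π_B(k)):
  0 ↦ (0,0)
  1 ↦ (0,1)
  2 ↦ (0,2)
  3 ↦ (0,3)
  4 ↦ (0,4)
  5 ↦ (1,0)
  6 ↦ (4,4)
  7 ↦ (1,2)
  8 ↦ (1,3)
  9 ↦ (1,4)
  10 ↦ (2,0)
  11 ↦ (2,1)
  12 ↦ (2,2)
  13 ↦ (2,3)
  14 ↦ (2,4)
  15 ↦ (3,0)
  16 ↦ (3,1)
  17 ↦ (3,2)
  18 ↦ (3,3)
  19 ↦ (3,4)
  20 ↦ (4,0)
  21 ↦ (4,1)
  22 ↦ (4,2)
  23 ↦ (4,3)
  24 ↦ (4,4)  ✗ repeats pair of k=6
  25 ↦ (5,0)
  26 ↦ (5,1)
  27 ↦ (5,2)
  28 ↦ (5,3)
  29 ↦ (5,4)
distinct pairs in image: 29 / 30 needed
  → (4,4) hit at k=6 and k=24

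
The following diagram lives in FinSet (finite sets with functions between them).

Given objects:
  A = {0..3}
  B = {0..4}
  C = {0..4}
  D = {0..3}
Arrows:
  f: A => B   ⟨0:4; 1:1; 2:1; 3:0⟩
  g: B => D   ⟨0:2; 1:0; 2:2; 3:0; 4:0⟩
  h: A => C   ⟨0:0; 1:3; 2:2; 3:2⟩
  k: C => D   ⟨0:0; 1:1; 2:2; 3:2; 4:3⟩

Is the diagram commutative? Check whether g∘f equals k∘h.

Answer: DOES NOT COMMUTE

Derivation:
Along f;g (path 1):
  0 f=>4 g=>0
  1 f=>1 g=>0
  2 f=>1 g=>0
  3 f=>0 g=>2
  result₁ = ⟨0:0; 1:0; 2:0; 3:2⟩
Along h;k (path 2):
  0 h=>0 k=>0
  1 h=>3 k=>2
  2 h=>2 k=>2
  3 h=>2 k=>2
  result₂ = ⟨0:0; 1:2; 2:2; 3:2⟩
Equal? NO — does not commute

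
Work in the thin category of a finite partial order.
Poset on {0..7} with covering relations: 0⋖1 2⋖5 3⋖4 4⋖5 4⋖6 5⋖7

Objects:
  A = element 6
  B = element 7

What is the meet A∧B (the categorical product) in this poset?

{x : x<=A ∧ x<=B} = {3,4}  (A=6, B=7)
  3 <= 4
  4 <= 4
glb = 4

Answer: A∧B = 4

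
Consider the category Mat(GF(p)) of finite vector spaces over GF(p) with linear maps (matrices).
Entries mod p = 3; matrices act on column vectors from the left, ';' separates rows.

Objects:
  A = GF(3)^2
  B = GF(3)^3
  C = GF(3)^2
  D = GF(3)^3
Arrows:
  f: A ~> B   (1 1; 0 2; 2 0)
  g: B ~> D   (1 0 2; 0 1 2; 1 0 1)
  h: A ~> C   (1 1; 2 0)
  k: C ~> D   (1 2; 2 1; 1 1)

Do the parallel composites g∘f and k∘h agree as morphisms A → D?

Answer: COMMUTES

Trace:
Path 1 = f;g:
  e0=[1,0] f~>[1,0,2] g~>[2,1,0]
  e1=[0,1] f~>[1,2,0] g~>[1,2,1]
  composite₁ = (2 1; 1 2; 0 1)
Path 2 = h;k:
  e0=[1,0] h~>[1,2] k~>[2,1,0]
  e1=[0,1] h~>[1,0] k~>[1,2,1]
  composite₂ = (2 1; 1 2; 0 1)
Equal? YES — commutes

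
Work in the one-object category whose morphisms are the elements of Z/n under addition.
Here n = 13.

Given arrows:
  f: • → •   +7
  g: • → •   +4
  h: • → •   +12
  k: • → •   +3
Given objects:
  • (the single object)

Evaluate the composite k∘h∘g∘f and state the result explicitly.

  0 +7≡7 +4≡11 +12≡10 +3≡0  (mod 13)
⟦path⟧: +0

Answer: +0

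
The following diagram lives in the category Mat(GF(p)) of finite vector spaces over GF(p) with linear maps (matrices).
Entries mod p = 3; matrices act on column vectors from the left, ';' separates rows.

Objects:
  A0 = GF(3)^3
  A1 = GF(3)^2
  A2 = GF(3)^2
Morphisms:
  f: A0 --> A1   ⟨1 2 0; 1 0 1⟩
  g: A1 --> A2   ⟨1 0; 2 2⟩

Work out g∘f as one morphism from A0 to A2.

  e0=(1,0,0) f-->(1,1) g-->(1,1)
  e1=(0,1,0) f-->(2,0) g-->(2,1)
  e2=(0,0,1) f-->(0,1) g-->(0,2)
⟦path⟧: ⟨1 2 0; 1 1 2⟩

Answer: ⟨1 2 0; 1 1 2⟩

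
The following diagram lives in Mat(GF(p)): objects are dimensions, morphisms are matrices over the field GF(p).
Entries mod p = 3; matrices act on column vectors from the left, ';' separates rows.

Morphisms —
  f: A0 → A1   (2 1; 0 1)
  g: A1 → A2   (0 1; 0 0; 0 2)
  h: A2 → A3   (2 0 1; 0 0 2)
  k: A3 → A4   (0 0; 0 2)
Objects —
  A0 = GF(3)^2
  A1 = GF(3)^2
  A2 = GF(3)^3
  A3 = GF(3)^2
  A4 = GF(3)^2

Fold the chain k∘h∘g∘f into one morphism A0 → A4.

Answer: (0 0; 0 2)

Derivation:
  e0=[1,0] f→[2,0] g→[0,0,0] h→[0,0] k→[0,0]
  e1=[0,1] f→[1,1] g→[1,0,2] h→[1,1] k→[0,2]
result: (0 0; 0 2)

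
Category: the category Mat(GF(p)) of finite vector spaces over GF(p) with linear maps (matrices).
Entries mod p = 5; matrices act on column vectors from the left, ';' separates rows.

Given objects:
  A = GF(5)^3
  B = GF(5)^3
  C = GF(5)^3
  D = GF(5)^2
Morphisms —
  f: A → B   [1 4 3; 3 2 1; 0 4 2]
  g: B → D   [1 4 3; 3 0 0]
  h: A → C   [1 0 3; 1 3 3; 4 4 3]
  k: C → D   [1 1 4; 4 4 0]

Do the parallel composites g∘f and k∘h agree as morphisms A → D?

1) trace f;g:
  e0=(1,0,0) f→(1,3,0) g→(3,3)
  e1=(0,1,0) f→(4,2,4) g→(4,2)
  e2=(0,0,1) f→(3,1,2) g→(3,4)
  result₁ = [3 4 3; 3 2 4]
2) trace h;k:
  e0=(1,0,0) h→(1,1,4) k→(3,3)
  e1=(0,1,0) h→(0,3,4) k→(4,2)
  e2=(0,0,1) h→(3,3,3) k→(3,4)
  result₂ = [3 4 3; 3 2 4]
Equal? equal; square commutes

Answer: COMMUTES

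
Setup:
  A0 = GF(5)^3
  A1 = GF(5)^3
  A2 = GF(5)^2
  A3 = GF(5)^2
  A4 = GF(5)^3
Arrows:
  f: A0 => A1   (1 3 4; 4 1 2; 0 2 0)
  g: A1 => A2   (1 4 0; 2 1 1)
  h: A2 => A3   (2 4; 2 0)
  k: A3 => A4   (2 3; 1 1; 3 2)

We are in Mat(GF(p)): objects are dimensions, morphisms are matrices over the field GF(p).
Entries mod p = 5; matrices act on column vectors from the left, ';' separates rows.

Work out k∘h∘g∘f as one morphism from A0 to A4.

  e0=⟨1,0,0⟩ f=>⟨1,4,0⟩ g=>⟨2,1⟩ h=>⟨3,4⟩ k=>⟨3,2,2⟩
  e1=⟨0,1,0⟩ f=>⟨3,1,2⟩ g=>⟨2,4⟩ h=>⟨0,4⟩ k=>⟨2,4,3⟩
  e2=⟨0,0,1⟩ f=>⟨4,2,0⟩ g=>⟨2,0⟩ h=>⟨4,4⟩ k=>⟨0,3,0⟩
composite: (3 2 0; 2 4 3; 2 3 0)

Answer: (3 2 0; 2 4 3; 2 3 0)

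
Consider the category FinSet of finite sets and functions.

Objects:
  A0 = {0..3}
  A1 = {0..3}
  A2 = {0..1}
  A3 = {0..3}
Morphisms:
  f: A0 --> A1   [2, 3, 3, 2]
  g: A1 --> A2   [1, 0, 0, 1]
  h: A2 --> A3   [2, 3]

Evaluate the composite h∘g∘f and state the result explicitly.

Answer: [2, 3, 3, 2]

Work:
  0 f-->2 g-->0 h-->2
  1 f-->3 g-->1 h-->3
  2 f-->3 g-->1 h-->3
  3 f-->2 g-->0 h-->2
result: [2, 3, 3, 2]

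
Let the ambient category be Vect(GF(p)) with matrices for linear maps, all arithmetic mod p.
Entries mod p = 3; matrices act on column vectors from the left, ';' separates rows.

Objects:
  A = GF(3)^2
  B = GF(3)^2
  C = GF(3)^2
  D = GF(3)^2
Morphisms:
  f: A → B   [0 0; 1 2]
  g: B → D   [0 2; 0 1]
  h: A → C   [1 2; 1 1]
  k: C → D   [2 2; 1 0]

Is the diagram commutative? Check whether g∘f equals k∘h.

Answer: DOES NOT COMMUTE

Trace:
1) trace f;g:
  e0=(1,0) f→(0,1) g→(2,1)
  e1=(0,1) f→(0,2) g→(1,2)
  result₁ = [2 1; 1 2]
2) trace h;k:
  e0=(1,0) h→(1,1) k→(1,1)
  e1=(0,1) h→(2,1) k→(0,2)
  result₂ = [1 0; 1 2]
Equal? differ; not commutative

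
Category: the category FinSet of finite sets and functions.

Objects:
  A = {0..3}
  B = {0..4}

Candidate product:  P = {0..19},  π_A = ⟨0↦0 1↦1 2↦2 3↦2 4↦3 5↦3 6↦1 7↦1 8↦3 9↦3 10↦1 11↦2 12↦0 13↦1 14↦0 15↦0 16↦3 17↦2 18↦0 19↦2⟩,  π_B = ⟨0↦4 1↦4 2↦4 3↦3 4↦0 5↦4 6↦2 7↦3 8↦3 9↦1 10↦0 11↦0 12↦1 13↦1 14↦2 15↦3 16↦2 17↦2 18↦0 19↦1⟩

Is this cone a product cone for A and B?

Answer: VALID PRODUCT

Derivation:
|A|·|B| = 4·5 = 20;  |P| = 20
Check the pairing map k ↦ (π_A(k), π_B(k)):
  0 ↦ (0,4)
  1 ↦ (1,4)
  2 ↦ (2,4)
  3 ↦ (2,3)
  4 ↦ (3,0)
  5 ↦ (3,4)
  6 ↦ (1,2)
  7 ↦ (1,3)
  8 ↦ (3,3)
  9 ↦ (3,1)
  10 ↦ (1,0)
  11 ↦ (2,0)
  12 ↦ (0,1)
  13 ↦ (1,1)
  14 ↦ (0,2)
  15 ↦ (0,3)
  16 ↦ (3,2)
  17 ↦ (2,2)
  18 ↦ (0,0)
  19 ↦ (2,1)
distinct pairs in image: 20 / 20 needed
  → bijection onto A×B; projections well-typed.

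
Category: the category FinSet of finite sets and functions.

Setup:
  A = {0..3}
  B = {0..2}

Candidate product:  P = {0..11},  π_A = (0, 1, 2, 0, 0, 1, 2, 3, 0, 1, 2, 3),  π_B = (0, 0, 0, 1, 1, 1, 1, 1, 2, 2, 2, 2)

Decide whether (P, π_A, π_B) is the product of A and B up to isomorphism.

|A|·|B| = 4·3 = 12;  |P| = 12
Check the pairing map k ↦ (π_A(k), π_B(k)):
  0 : (0,0)
  1 : (1,0)
  2 : (2,0)
  3 : (0,1)
  4 : (0,1)  ✗ repeats pair of k=3
  5 : (1,1)
  6 : (2,1)
  7 : (3,1)
  8 : (0,2)
  9 : (1,2)
  10 : (2,2)
  11 : (3,2)
distinct pairs in image: 11 / 12 needed
  → (0,1) hit at k=3 and k=4

Answer: NOT A VALID PRODUCT — duplicate pair at indices 4,3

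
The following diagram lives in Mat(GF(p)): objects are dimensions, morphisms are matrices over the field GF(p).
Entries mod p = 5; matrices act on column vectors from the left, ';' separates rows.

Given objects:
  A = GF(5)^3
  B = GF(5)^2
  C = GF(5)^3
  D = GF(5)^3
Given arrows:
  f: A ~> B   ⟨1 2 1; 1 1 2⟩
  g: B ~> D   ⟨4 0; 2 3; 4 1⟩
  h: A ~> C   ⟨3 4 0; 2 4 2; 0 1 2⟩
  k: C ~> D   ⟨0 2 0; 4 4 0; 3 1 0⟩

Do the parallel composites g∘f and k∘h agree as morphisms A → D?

Answer: DOES NOT COMMUTE

Trace:
Along f;g (path 1):
  e0=[1,0,0] f~>[1,1] g~>[4,0,0]
  e1=[0,1,0] f~>[2,1] g~>[3,2,4]
  e2=[0,0,1] f~>[1,2] g~>[4,3,1]
  result₁ = ⟨4 3 4; 0 2 3; 0 4 1⟩
Along h;k (path 2):
  e0=[1,0,0] h~>[3,2,0] k~>[4,0,1]
  e1=[0,1,0] h~>[4,4,1] k~>[3,2,1]
  e2=[0,0,1] h~>[0,2,2] k~>[4,3,2]
  result₂ = ⟨4 3 4; 0 2 3; 1 1 2⟩
Equal? NO — does not commute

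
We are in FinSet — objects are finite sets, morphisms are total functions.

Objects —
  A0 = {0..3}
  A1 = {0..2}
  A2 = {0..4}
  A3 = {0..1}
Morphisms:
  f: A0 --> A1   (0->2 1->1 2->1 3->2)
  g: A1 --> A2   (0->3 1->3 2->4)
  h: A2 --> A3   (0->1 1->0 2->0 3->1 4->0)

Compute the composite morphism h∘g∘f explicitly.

Answer: (0->0 1->1 2->1 3->0)

Trace:
  0 f-->2 g-->4 h-->0
  1 f-->1 g-->3 h-->1
  2 f-->1 g-->3 h-->1
  3 f-->2 g-->4 h-->0
result: (0->0 1->1 2->1 3->0)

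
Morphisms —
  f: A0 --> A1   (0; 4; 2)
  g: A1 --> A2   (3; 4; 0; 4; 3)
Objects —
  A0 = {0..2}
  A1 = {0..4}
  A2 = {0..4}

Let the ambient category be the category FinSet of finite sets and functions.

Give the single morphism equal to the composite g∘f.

Answer: (3; 3; 0)

Work:
  0 f-->0 g-->3
  1 f-->4 g-->3
  2 f-->2 g-->0
result: (3; 3; 0)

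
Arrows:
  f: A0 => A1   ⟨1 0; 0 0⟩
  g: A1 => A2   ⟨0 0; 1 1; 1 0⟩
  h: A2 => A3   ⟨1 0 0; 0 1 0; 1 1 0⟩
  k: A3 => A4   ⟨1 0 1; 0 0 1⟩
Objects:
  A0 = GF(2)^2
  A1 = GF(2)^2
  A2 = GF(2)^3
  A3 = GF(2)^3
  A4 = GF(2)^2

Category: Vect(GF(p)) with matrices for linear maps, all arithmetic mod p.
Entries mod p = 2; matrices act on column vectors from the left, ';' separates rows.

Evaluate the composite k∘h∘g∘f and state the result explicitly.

Answer: ⟨1 0; 1 0⟩

Trace:
  e0=[1,0] f=>[1,0] g=>[0,1,1] h=>[0,1,1] k=>[1,1]
  e1=[0,1] f=>[0,0] g=>[0,0,0] h=>[0,0,0] k=>[0,0]
composite: ⟨1 0; 1 0⟩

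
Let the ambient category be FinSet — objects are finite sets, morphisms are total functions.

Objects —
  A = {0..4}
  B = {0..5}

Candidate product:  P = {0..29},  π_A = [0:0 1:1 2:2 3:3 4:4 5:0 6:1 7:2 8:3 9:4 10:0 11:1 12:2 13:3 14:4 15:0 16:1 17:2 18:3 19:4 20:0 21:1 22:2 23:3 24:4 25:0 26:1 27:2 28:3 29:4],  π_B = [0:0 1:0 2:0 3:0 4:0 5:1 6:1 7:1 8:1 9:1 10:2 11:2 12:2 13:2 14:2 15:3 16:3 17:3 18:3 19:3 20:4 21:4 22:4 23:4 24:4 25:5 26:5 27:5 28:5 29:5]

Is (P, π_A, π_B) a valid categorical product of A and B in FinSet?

Answer: VALID PRODUCT

Derivation:
|A|·|B| = 5·6 = 30;  |P| = 30
Check the pairing map k ↦ (π_A(k), π_B(k)):
  0 : (0,0)
  1 : (1,0)
  2 : (2,0)
  3 : (3,0)
  4 : (4,0)
  5 : (0,1)
  6 : (1,1)
  7 : (2,1)
  8 : (3,1)
  9 : (4,1)
  10 : (0,2)
  11 : (1,2)
  12 : (2,2)
  13 : (3,2)
  14 : (4,2)
  15 : (0,3)
  16 : (1,3)
  17 : (2,3)
  18 : (3,3)
  19 : (4,3)
  20 : (0,4)
  21 : (1,4)
  22 : (2,4)
  23 : (3,4)
  24 : (4,4)
  25 : (0,5)
  26 : (1,5)
  27 : (2,5)
  28 : (3,5)
  29 : (4,5)
distinct pairs in image: 30 / 30 needed
  → bijection onto A×B; projections well-typed.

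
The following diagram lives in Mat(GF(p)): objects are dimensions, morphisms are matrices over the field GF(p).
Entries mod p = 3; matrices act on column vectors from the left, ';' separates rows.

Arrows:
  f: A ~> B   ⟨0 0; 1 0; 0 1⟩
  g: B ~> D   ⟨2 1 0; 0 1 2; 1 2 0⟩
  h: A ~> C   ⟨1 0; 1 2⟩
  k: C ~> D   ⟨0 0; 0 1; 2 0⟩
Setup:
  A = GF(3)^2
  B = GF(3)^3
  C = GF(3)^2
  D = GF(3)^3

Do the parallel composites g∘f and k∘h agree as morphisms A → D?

Answer: DOES NOT COMMUTE

Derivation:
Path 1 = f;g:
  e0=[1,0] f~>[0,1,0] g~>[1,1,2]
  e1=[0,1] f~>[0,0,1] g~>[0,2,0]
  ⟦path⟧₁ = ⟨1 0; 1 2; 2 0⟩
Path 2 = h;k:
  e0=[1,0] h~>[1,1] k~>[0,1,2]
  e1=[0,1] h~>[0,2] k~>[0,2,0]
  ⟦path⟧₂ = ⟨0 0; 1 2; 2 0⟩
Equal? NO — does not commute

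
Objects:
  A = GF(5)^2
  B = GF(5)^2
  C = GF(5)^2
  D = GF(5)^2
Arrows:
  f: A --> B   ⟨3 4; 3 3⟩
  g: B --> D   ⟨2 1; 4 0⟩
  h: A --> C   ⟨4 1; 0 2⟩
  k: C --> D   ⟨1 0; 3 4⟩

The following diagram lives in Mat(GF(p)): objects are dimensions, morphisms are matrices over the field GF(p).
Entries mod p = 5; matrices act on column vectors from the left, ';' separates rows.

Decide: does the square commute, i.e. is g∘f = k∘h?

Along f;g (path 1):
  e0=⟨1,0⟩ f-->⟨3,3⟩ g-->⟨4,2⟩
  e1=⟨0,1⟩ f-->⟨4,3⟩ g-->⟨1,1⟩
  composite₁ = ⟨4 1; 2 1⟩
Along h;k (path 2):
  e0=⟨1,0⟩ h-->⟨4,0⟩ k-->⟨4,2⟩
  e1=⟨0,1⟩ h-->⟨1,2⟩ k-->⟨1,1⟩
  composite₂ = ⟨4 1; 2 1⟩
Equal? equal; square commutes

Answer: COMMUTES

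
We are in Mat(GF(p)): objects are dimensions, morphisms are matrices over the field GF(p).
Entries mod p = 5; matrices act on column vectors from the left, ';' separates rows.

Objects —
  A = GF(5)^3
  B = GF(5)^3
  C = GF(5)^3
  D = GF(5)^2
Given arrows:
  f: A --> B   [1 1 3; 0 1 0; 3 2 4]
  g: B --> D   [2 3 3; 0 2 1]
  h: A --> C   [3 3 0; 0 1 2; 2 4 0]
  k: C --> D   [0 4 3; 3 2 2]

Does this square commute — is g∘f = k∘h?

Along f;g (path 1):
  e0=[1,0,0] f-->[1,0,3] g-->[1,3]
  e1=[0,1,0] f-->[1,1,2] g-->[1,4]
  e2=[0,0,1] f-->[3,0,4] g-->[3,4]
  result₁ = [1 1 3; 3 4 4]
Along h;k (path 2):
  e0=[1,0,0] h-->[3,0,2] k-->[1,3]
  e1=[0,1,0] h-->[3,1,4] k-->[1,4]
  e2=[0,0,1] h-->[0,2,0] k-->[3,4]
  result₂ = [1 1 3; 3 4 4]
Equal? YES — commutes

Answer: COMMUTES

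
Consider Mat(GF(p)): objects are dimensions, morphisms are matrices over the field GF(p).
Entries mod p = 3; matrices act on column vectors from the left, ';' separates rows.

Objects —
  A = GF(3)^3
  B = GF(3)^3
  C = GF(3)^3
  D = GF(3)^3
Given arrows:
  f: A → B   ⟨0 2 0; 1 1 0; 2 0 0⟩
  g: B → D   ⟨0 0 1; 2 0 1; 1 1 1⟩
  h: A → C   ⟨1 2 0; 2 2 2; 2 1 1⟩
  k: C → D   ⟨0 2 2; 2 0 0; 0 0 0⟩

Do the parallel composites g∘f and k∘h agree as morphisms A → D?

1) trace f;g:
  e0=⟨1,0,0⟩ f→⟨0,1,2⟩ g→⟨2,2,0⟩
  e1=⟨0,1,0⟩ f→⟨2,1,0⟩ g→⟨0,1,0⟩
  e2=⟨0,0,1⟩ f→⟨0,0,0⟩ g→⟨0,0,0⟩
  composite₁ = ⟨2 0 0; 2 1 0; 0 0 0⟩
2) trace h;k:
  e0=⟨1,0,0⟩ h→⟨1,2,2⟩ k→⟨2,2,0⟩
  e1=⟨0,1,0⟩ h→⟨2,2,1⟩ k→⟨0,1,0⟩
  e2=⟨0,0,1⟩ h→⟨0,2,1⟩ k→⟨0,0,0⟩
  composite₂ = ⟨2 0 0; 2 1 0; 0 0 0⟩
Equal? YES — commutes

Answer: COMMUTES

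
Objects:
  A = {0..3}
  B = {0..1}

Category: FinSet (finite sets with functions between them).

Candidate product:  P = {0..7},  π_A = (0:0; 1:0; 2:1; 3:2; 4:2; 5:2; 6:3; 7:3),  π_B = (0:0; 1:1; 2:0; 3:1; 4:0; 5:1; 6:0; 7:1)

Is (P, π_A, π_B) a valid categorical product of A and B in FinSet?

Answer: NOT A VALID PRODUCT — duplicate pair at indices 5,3

Derivation:
|A|·|B| = 4·2 = 8;  |P| = 8
Check the pairing map k ↦ (π_A(k), π_B(k)):
  0 : (0,0)
  1 : (0,1)
  2 : (1,0)
  3 : (2,1)
  4 : (2,0)
  5 : (2,1)  ✗ repeats pair of k=3
  6 : (3,0)
  7 : (3,1)
distinct pairs in image: 7 / 8 needed
  → (2,1) hit at k=3 and k=5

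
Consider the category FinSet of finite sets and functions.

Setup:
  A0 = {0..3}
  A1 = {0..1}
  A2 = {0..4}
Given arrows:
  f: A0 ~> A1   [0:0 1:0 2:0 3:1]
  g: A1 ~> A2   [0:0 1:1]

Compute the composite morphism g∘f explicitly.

  0 f~>0 g~>0
  1 f~>0 g~>0
  2 f~>0 g~>0
  3 f~>1 g~>1
composite: [0:0 1:0 2:0 3:1]

Answer: [0:0 1:0 2:0 3:1]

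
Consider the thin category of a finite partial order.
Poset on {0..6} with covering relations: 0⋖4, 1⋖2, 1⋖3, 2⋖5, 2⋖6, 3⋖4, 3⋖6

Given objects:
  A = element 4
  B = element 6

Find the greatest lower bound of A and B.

Common predecessors of 4,6: {1,3}
  1 <= 3
  3 <= 3
glb = 3

Answer: A∧B = 3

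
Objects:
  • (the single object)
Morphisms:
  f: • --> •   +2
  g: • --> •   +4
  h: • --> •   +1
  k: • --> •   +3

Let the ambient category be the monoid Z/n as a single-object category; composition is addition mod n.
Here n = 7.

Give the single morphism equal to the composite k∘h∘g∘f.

  0 +2≡2 +4≡6 +1≡0 +3≡3  (mod 7)
result: +3

Answer: +3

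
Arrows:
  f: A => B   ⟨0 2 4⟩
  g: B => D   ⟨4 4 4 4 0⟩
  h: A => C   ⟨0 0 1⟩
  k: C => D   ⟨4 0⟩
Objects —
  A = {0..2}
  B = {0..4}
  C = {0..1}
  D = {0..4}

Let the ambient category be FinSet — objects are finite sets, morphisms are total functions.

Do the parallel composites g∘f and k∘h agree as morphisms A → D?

Answer: COMMUTES

Trace:
Along f;g (path 1):
  0 f=>0 g=>4
  1 f=>2 g=>4
  2 f=>4 g=>0
  ⟦path⟧₁ = ⟨4 4 0⟩
Along h;k (path 2):
  0 h=>0 k=>4
  1 h=>0 k=>4
  2 h=>1 k=>0
  ⟦path⟧₂ = ⟨4 4 0⟩
Equal? YES — commutes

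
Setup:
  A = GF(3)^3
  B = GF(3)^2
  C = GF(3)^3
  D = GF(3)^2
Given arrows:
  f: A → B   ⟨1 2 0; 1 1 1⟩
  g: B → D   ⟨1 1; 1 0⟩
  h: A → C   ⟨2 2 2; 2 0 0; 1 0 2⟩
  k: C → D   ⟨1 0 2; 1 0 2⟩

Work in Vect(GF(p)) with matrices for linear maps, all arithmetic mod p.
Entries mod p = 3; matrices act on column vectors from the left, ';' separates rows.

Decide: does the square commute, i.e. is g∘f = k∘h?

Answer: DOES NOT COMMUTE

Work:
Path 1 = f;g:
  e0=(1,0,0) f→(1,1) g→(2,1)
  e1=(0,1,0) f→(2,1) g→(0,2)
  e2=(0,0,1) f→(0,1) g→(1,0)
  result₁ = ⟨2 0 1; 1 2 0⟩
Path 2 = h;k:
  e0=(1,0,0) h→(2,2,1) k→(1,1)
  e1=(0,1,0) h→(2,0,0) k→(2,2)
  e2=(0,0,1) h→(2,0,2) k→(0,0)
  result₂ = ⟨1 2 0; 1 2 0⟩
Equal? distinct morphisms ✗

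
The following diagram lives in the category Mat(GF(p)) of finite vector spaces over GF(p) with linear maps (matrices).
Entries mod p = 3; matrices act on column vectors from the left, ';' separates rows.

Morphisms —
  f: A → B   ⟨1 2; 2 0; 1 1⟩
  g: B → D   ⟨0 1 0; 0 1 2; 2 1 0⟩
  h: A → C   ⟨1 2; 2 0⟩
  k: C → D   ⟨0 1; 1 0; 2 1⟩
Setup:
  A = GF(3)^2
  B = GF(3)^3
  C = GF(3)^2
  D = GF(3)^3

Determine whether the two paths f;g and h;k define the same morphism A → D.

Along f;g (path 1):
  e0=(1,0) f→(1,2,1) g→(2,1,1)
  e1=(0,1) f→(2,0,1) g→(0,2,1)
  ⟦path⟧₁ = ⟨2 0; 1 2; 1 1⟩
Along h;k (path 2):
  e0=(1,0) h→(1,2) k→(2,1,1)
  e1=(0,1) h→(2,0) k→(0,2,1)
  ⟦path⟧₂ = ⟨2 0; 1 2; 1 1⟩
Equal? YES — commutes

Answer: COMMUTES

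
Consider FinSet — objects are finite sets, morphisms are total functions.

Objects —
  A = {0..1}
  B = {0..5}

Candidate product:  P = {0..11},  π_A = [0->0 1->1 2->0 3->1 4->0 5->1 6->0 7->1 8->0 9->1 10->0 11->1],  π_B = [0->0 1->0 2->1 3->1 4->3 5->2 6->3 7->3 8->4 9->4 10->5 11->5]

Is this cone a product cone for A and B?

Answer: NOT A VALID PRODUCT — duplicate pair at indices 6,4

Work:
|A|·|B| = 2·6 = 12;  |P| = 12
Check the pairing map k ↦ (π_A(k), π_B(k)):
  0 -> (0,0)
  1 -> (1,0)
  2 -> (0,1)
  3 -> (1,1)
  4 -> (0,3)
  5 -> (1,2)
  6 -> (0,3)  ✗ repeats pair of k=4
  7 -> (1,3)
  8 -> (0,4)
  9 -> (1,4)
  10 -> (0,5)
  11 -> (1,5)
distinct pairs in image: 11 / 12 needed
  → (0,3) hit at k=4 and k=6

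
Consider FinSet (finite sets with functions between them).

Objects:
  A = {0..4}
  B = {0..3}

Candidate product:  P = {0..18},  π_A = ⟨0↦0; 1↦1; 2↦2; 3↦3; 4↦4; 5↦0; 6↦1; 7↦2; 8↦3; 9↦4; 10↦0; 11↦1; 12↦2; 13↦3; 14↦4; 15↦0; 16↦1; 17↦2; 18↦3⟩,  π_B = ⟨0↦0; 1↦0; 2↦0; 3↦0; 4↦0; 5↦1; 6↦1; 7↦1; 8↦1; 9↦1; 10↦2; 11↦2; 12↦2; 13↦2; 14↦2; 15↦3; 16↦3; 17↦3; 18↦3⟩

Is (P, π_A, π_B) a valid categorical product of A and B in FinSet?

|A|·|B| = 5·4 = 20;  |P| = 19
  → cardinalities differ; no bijection possible.

Answer: NOT A VALID PRODUCT — |P|=19 ≠ |A|·|B|=20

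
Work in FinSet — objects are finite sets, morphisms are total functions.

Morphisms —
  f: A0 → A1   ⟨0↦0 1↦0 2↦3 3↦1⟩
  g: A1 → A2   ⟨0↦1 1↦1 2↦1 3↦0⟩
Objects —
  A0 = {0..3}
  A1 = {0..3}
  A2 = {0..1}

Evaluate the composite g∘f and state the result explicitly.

Answer: ⟨0↦1 1↦1 2↦0 3↦1⟩

Derivation:
  0 f→0 g→1
  1 f→0 g→1
  2 f→3 g→0
  3 f→1 g→1
composite: ⟨0↦1 1↦1 2↦0 3↦1⟩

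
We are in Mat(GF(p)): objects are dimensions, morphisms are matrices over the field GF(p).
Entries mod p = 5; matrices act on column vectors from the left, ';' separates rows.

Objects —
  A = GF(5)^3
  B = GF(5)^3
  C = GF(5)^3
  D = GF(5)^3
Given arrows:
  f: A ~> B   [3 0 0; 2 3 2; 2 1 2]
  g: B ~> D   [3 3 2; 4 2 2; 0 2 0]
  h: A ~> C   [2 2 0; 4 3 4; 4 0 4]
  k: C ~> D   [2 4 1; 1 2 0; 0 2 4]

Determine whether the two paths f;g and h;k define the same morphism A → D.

1) trace f;g:
  e0=⟨1,0,0⟩ f~>⟨3,2,2⟩ g~>⟨4,0,4⟩
  e1=⟨0,1,0⟩ f~>⟨0,3,1⟩ g~>⟨1,3,1⟩
  e2=⟨0,0,1⟩ f~>⟨0,2,2⟩ g~>⟨0,3,4⟩
  ⟦path⟧₁ = [4 1 0; 0 3 3; 4 1 4]
2) trace h;k:
  e0=⟨1,0,0⟩ h~>⟨2,4,4⟩ k~>⟨4,0,4⟩
  e1=⟨0,1,0⟩ h~>⟨2,3,0⟩ k~>⟨1,3,1⟩
  e2=⟨0,0,1⟩ h~>⟨0,4,4⟩ k~>⟨0,3,4⟩
  ⟦path⟧₂ = [4 1 0; 0 3 3; 4 1 4]
Equal? same morphism ✓

Answer: COMMUTES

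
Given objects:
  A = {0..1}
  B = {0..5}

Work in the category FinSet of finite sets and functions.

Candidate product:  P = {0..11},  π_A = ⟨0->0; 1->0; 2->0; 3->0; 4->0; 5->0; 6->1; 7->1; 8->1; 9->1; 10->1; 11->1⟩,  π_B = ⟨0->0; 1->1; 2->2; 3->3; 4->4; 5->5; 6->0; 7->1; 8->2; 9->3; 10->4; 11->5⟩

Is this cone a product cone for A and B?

Answer: VALID PRODUCT

Derivation:
|A|·|B| = 2·6 = 12;  |P| = 12
Check the pairing map k ↦ (π_A(k), π_B(k)):
  0 -> (0,0)
  1 -> (0,1)
  2 -> (0,2)
  3 -> (0,3)
  4 -> (0,4)
  5 -> (0,5)
  6 -> (1,0)
  7 -> (1,1)
  8 -> (1,2)
  9 -> (1,3)
  10 -> (1,4)
  11 -> (1,5)
distinct pairs in image: 12 / 12 needed
  → bijection onto A×B; projections well-typed.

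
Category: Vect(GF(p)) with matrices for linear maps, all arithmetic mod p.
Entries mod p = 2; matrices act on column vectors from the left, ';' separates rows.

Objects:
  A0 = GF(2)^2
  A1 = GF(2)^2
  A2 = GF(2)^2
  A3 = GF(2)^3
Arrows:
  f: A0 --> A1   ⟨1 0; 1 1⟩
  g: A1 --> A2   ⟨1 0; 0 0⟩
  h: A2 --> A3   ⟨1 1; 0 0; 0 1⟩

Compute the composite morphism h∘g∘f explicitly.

  e0=⟨1,0⟩ f-->⟨1,1⟩ g-->⟨1,0⟩ h-->⟨1,0,0⟩
  e1=⟨0,1⟩ f-->⟨0,1⟩ g-->⟨0,0⟩ h-->⟨0,0,0⟩
⟦path⟧: ⟨1 0; 0 0; 0 0⟩

Answer: ⟨1 0; 0 0; 0 0⟩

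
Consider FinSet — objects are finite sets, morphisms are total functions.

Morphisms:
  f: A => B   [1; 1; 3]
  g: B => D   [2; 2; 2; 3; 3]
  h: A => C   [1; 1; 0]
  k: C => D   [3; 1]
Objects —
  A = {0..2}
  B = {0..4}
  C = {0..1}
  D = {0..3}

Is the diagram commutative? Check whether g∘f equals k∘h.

Path 1 = f;g:
  0 f=>1 g=>2
  1 f=>1 g=>2
  2 f=>3 g=>3
  ⟦path⟧₁ = [2; 2; 3]
Path 2 = h;k:
  0 h=>1 k=>1
  1 h=>1 k=>1
  2 h=>0 k=>3
  ⟦path⟧₂ = [1; 1; 3]
Equal? distinct morphisms ✗

Answer: DOES NOT COMMUTE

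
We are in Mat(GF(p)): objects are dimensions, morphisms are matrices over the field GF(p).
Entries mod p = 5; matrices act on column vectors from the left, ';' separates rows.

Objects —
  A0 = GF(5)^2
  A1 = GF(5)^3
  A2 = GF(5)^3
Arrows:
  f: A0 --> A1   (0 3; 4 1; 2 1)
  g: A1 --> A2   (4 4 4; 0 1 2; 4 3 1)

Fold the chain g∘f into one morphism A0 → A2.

  e0=⟨1,0⟩ f-->⟨0,4,2⟩ g-->⟨4,3,4⟩
  e1=⟨0,1⟩ f-->⟨3,1,1⟩ g-->⟨0,3,1⟩
result: (4 0; 3 3; 4 1)

Answer: (4 0; 3 3; 4 1)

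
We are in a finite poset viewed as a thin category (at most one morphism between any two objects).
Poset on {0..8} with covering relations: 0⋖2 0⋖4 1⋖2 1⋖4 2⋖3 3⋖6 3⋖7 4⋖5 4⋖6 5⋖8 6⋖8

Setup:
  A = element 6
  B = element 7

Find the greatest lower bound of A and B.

Lower bounds of A=6 and B=7: {0,1,2,3}
  0 ≤ 3
  1 ≤ 3
  2 ≤ 3
  3 ≤ 3
glb = 3

Answer: A∧B = 3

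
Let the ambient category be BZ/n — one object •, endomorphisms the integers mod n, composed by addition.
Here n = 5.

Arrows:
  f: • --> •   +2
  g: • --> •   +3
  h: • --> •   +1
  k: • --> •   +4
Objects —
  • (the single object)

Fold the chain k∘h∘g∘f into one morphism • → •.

  0 +2≡2 +3≡0 +1≡1 +4≡0  (mod 5)
composite: +0

Answer: +0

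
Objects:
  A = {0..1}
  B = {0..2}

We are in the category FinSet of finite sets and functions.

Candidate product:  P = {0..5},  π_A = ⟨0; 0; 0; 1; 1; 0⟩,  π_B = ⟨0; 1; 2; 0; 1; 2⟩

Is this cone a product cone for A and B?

|A|·|B| = 2·3 = 6;  |P| = 6
Check the pairing map k ↦ (π_A(k), π_B(k)):
  0 : (0,0)
  1 : (0,1)
  2 : (0,2)
  3 : (1,0)
  4 : (1,1)
  5 : (0,2)  ✗ repeats pair of k=2
distinct pairs in image: 5 / 6 needed
  → (0,2) hit at k=2 and k=5

Answer: NOT A VALID PRODUCT — duplicate pair at indices 2,5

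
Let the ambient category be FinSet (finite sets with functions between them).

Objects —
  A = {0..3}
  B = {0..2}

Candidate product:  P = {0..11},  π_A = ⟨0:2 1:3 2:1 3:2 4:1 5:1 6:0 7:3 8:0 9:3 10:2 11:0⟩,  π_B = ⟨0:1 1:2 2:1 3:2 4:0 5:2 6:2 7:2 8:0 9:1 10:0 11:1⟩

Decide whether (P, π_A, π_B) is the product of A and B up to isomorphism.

Answer: NOT A VALID PRODUCT — duplicate pair at indices 1,7

Work:
|A|·|B| = 4·3 = 12;  |P| = 12
Check the pairing map k ↦ (π_A(k), π_B(k)):
  0 : (2,1)
  1 : (3,2)
  2 : (1,1)
  3 : (2,2)
  4 : (1,0)
  5 : (1,2)
  6 : (0,2)
  7 : (3,2)  ✗ repeats pair of k=1
  8 : (0,0)
  9 : (3,1)
  10 : (2,0)
  11 : (0,1)
distinct pairs in image: 11 / 12 needed
  → (3,2) hit at k=1 and k=7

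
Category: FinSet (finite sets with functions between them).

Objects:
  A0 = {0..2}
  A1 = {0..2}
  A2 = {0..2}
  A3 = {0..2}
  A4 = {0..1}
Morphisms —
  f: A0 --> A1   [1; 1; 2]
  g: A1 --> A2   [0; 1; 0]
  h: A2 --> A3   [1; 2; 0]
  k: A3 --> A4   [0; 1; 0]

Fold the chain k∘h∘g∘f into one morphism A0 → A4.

  0 f-->1 g-->1 h-->2 k-->0
  1 f-->1 g-->1 h-->2 k-->0
  2 f-->2 g-->0 h-->1 k-->1
⟦path⟧: [0; 0; 1]

Answer: [0; 0; 1]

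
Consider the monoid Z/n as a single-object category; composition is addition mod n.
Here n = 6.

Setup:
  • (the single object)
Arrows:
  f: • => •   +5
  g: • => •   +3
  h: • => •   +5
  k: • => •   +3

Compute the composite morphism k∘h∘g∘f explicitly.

  0 +5≡5 +3≡2 +5≡1 +3≡4  (mod 6)
⟦path⟧: +4

Answer: +4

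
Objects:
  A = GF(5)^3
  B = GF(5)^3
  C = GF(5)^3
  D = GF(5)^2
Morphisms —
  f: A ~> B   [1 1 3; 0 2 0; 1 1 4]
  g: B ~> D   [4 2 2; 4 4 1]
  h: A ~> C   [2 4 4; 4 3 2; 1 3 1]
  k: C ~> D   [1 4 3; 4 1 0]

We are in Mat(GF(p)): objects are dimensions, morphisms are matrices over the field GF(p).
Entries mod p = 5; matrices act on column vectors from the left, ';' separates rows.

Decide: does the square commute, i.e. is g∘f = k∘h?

Answer: DOES NOT COMMUTE

Derivation:
1) trace f;g:
  e0=(1,0,0) f~>(1,0,1) g~>(1,0)
  e1=(0,1,0) f~>(1,2,1) g~>(0,3)
  e2=(0,0,1) f~>(3,0,4) g~>(0,1)
  composite₁ = [1 0 0; 0 3 1]
2) trace h;k:
  e0=(1,0,0) h~>(2,4,1) k~>(1,2)
  e1=(0,1,0) h~>(4,3,3) k~>(0,4)
  e2=(0,0,1) h~>(4,2,1) k~>(0,3)
  composite₂ = [1 0 0; 2 4 3]
Equal? NO — does not commute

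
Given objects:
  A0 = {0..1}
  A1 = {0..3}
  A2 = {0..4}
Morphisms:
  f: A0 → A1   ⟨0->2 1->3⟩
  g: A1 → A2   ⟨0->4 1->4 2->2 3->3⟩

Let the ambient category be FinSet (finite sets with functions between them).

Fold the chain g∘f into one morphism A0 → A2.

  0 f→2 g→2
  1 f→3 g→3
⟦path⟧: ⟨0->2 1->3⟩

Answer: ⟨0->2 1->3⟩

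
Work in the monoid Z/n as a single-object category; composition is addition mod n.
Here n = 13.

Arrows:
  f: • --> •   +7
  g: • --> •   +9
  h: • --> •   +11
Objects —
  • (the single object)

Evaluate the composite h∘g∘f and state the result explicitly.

Answer: +1

Trace:
  0 +7≡7 +9≡3 +11≡1  (mod 13)
composite: +1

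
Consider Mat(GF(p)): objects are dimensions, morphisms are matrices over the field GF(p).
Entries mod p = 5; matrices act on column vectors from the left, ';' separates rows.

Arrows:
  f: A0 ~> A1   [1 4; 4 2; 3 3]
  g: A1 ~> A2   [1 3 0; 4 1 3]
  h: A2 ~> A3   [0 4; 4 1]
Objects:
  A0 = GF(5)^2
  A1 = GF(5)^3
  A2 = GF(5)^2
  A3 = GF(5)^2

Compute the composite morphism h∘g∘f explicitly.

Answer: [3 3; 4 2]

Work:
  e0=(1,0) f~>(1,4,3) g~>(3,2) h~>(3,4)
  e1=(0,1) f~>(4,2,3) g~>(0,2) h~>(3,2)
⟦path⟧: [3 3; 4 2]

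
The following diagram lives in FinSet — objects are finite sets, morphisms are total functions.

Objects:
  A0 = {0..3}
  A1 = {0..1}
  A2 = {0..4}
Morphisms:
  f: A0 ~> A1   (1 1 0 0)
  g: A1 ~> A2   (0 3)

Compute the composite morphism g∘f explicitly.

  0 f~>1 g~>3
  1 f~>1 g~>3
  2 f~>0 g~>0
  3 f~>0 g~>0
⟦path⟧: (3 3 0 0)

Answer: (3 3 0 0)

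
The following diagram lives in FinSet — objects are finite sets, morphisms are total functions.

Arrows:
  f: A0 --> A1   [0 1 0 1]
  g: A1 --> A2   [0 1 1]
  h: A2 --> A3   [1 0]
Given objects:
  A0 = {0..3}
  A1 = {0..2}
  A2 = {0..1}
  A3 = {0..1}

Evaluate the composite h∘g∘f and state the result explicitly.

Answer: [1 0 1 0]

Trace:
  0 f-->0 g-->0 h-->1
  1 f-->1 g-->1 h-->0
  2 f-->0 g-->0 h-->1
  3 f-->1 g-->1 h-->0
composite: [1 0 1 0]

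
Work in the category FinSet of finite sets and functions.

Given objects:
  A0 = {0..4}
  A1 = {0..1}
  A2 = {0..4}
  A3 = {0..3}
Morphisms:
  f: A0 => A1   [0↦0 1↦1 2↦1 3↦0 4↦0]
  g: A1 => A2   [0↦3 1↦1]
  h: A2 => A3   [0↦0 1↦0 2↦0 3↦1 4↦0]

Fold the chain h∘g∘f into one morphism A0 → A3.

  0 f=>0 g=>3 h=>1
  1 f=>1 g=>1 h=>0
  2 f=>1 g=>1 h=>0
  3 f=>0 g=>3 h=>1
  4 f=>0 g=>3 h=>1
result: [0↦1 1↦0 2↦0 3↦1 4↦1]

Answer: [0↦1 1↦0 2↦0 3↦1 4↦1]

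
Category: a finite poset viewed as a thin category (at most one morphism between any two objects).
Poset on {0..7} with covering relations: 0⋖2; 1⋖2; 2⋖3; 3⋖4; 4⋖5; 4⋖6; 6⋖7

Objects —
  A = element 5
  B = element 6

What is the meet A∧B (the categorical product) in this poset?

Answer: A∧B = 4

Work:
{x : x⊑A ∧ x⊑B} = {0,1,2,3,4}  (A=5, B=6)
  0 ⊑ 4
  1 ⊑ 4
  2 ⊑ 4
  3 ⊑ 4
  4 ⊑ 4
glb = 4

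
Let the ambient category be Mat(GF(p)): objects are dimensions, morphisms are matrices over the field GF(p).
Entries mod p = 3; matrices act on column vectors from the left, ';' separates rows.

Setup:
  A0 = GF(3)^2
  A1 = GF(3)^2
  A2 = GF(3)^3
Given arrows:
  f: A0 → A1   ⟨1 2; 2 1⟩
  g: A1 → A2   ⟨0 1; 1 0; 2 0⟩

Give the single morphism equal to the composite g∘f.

  e0=⟨1,0⟩ f→⟨1,2⟩ g→⟨2,1,2⟩
  e1=⟨0,1⟩ f→⟨2,1⟩ g→⟨1,2,1⟩
⟦path⟧: ⟨2 1; 1 2; 2 1⟩

Answer: ⟨2 1; 1 2; 2 1⟩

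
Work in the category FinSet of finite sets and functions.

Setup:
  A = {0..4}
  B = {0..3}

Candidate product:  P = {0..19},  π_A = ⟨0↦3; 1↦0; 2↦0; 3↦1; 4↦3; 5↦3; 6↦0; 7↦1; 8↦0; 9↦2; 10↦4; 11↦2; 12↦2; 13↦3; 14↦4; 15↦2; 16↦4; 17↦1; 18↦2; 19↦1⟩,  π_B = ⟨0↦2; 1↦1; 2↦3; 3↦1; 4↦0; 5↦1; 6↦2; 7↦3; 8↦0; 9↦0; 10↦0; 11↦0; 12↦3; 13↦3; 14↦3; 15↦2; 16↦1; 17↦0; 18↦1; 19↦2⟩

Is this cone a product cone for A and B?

|A|·|B| = 5·4 = 20;  |P| = 20
Check the pairing map k ↦ (π_A(k), π_B(k)):
  0 ↦ (3,2)
  1 ↦ (0,1)
  2 ↦ (0,3)
  3 ↦ (1,1)
  4 ↦ (3,0)
  5 ↦ (3,1)
  6 ↦ (0,2)
  7 ↦ (1,3)
  8 ↦ (0,0)
  9 ↦ (2,0)
  10 ↦ (4,0)
  11 ↦ (2,0)  ✗ repeats pair of k=9
  12 ↦ (2,3)
  13 ↦ (3,3)
  14 ↦ (4,3)
  15 ↦ (2,2)
  16 ↦ (4,1)
  17 ↦ (1,0)
  18 ↦ (2,1)
  19 ↦ (1,2)
distinct pairs in image: 19 / 20 needed
  → (2,0) hit at k=9 and k=11

Answer: NOT A VALID PRODUCT — duplicate pair at indices 11,9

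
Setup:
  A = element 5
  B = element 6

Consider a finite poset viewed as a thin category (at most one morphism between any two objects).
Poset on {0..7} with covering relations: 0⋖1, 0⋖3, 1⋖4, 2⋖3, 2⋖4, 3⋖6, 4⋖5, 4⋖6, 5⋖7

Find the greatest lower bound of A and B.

{x : x⊑A ∧ x⊑B} = {0,1,2,4}  (A=5, B=6)
  0 ⊑ 4
  1 ⊑ 4
  2 ⊑ 4
  4 ⊑ 4
glb = 4

Answer: A∧B = 4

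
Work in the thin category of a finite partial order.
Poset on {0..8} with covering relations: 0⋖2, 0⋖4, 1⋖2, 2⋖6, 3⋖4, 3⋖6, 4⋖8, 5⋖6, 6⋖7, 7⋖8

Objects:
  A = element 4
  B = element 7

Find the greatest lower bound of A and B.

Answer: NO MEET EXISTS

Derivation:
Common predecessors of 4,7: {0,3}
  maximal lower bounds 0 and 3 are incomparable: neither 0≤3 nor 3≤0
→ no greatest lower bound exists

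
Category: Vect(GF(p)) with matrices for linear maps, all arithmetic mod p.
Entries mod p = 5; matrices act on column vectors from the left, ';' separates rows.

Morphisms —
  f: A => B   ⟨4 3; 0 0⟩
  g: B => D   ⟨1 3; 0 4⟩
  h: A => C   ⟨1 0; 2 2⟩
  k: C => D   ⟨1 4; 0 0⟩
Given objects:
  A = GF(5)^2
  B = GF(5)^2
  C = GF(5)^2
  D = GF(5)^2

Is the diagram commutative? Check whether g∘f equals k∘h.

Along f;g (path 1):
  e0=(1,0) f=>(4,0) g=>(4,0)
  e1=(0,1) f=>(3,0) g=>(3,0)
  result₁ = ⟨4 3; 0 0⟩
Along h;k (path 2):
  e0=(1,0) h=>(1,2) k=>(4,0)
  e1=(0,1) h=>(0,2) k=>(3,0)
  result₂ = ⟨4 3; 0 0⟩
Equal? YES — commutes

Answer: COMMUTES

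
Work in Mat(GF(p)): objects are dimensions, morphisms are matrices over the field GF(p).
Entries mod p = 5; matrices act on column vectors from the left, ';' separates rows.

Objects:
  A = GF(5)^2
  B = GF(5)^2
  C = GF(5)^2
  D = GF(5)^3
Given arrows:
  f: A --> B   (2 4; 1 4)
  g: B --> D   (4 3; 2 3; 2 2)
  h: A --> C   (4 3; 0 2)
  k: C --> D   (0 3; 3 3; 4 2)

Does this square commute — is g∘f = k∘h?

Answer: DOES NOT COMMUTE

Work:
Path 1 = f;g:
  e0=(1,0) f-->(2,1) g-->(1,2,1)
  e1=(0,1) f-->(4,4) g-->(3,0,1)
  composite₁ = (1 3; 2 0; 1 1)
Path 2 = h;k:
  e0=(1,0) h-->(4,0) k-->(0,2,1)
  e1=(0,1) h-->(3,2) k-->(1,0,1)
  composite₂ = (0 1; 2 0; 1 1)
Equal? distinct morphisms ✗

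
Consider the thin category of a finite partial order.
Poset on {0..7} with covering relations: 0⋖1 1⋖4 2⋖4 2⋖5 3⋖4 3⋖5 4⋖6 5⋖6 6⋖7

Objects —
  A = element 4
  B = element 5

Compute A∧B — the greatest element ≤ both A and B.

{x : x⊑A ∧ x⊑B} = {2,3}  (A=4, B=5)
  maximal lower bounds 2 and 3 are incomparable: neither 2⊑3 nor 3⊑2
→ no greatest lower bound exists

Answer: NO MEET EXISTS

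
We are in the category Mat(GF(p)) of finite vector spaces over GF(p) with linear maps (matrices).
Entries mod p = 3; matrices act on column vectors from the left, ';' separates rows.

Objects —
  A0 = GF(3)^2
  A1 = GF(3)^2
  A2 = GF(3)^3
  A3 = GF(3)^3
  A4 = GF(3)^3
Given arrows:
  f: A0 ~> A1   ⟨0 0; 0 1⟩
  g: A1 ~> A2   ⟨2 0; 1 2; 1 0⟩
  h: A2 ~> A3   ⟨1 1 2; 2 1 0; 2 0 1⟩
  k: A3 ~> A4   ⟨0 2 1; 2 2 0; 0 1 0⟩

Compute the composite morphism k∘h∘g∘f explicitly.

  e0=[1,0] f~>[0,0] g~>[0,0,0] h~>[0,0,0] k~>[0,0,0]
  e1=[0,1] f~>[0,1] g~>[0,2,0] h~>[2,2,0] k~>[1,2,2]
composite: ⟨0 1; 0 2; 0 2⟩

Answer: ⟨0 1; 0 2; 0 2⟩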